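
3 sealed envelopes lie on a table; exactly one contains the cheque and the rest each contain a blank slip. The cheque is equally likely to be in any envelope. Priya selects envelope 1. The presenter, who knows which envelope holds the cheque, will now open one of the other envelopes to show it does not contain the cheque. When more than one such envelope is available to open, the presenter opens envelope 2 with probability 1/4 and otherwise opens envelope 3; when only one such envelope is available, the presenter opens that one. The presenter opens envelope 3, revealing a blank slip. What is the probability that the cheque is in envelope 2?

Consider each possible location of the cheque in turn.
If it is in envelope 1 (prior 1/3): envelope 2 is available but not opened, probability 3/4; weight (1/3)·(3/4) = 1/4.
If it is in envelope 2 (prior 1/3): only envelope 3 is available, probability 1; weight (1/3)·1 = 1/3.
If it is in envelope 3 (prior 1/3): the presenter opened envelope 3, so this case is ruled out; weight (1/3)·0 = 0.
The weights sum to 7/12.
So P(the cheque in envelope 2 | the presenter opened envelope 3) = (1/3) / (7/12) = 4/7.

4/7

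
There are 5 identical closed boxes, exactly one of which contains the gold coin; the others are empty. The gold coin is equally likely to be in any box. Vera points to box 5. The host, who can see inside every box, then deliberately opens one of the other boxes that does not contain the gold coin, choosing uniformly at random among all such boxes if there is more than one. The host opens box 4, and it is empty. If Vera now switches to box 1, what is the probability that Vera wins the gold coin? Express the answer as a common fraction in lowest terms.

Apply Bayes' rule, conditioning on where the gold coin actually is.
If it is in any of boxes 1, 2, and 3 (prior 1/5 each): the host has 3 equally likely choices, so probability 1/3; weight (1/5)·(1/3) = 1/15 each.
If it is in box 4 (prior 1/5): the host opened box 4, so this case is ruled out; weight (1/5)·0 = 0.
If it is in box 5 (prior 1/5): the host has 4 equally likely choices, so probability 1/4; weight (1/5)·(1/4) = 1/20.
The weights sum to 1/4.
So P(the gold coin in box 1 | the host opened box 4) = (1/15) / (1/4) = 4/15.

4/15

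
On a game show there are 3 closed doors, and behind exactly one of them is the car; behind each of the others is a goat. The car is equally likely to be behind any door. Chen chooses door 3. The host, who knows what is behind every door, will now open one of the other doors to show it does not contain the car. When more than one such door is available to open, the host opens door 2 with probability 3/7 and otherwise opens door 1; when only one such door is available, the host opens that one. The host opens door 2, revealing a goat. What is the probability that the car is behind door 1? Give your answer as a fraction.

Condition on the true location of the car.
If it is behind door 1 (prior 1/3): only door 2 is available, probability 1; weight (1/3)·1 = 1/3.
If it is behind door 2 (prior 1/3): the host opened door 2, so this case is ruled out; weight (1/3)·0 = 0.
If it is behind door 3 (prior 1/3): door 2 is available, opened with probability 3/7; weight (1/3)·(3/7) = 1/7.
The weights sum to 10/21.
So P(the car behind door 1 | the host opened door 2) = (1/3) / (10/21) = 7/10.

7/10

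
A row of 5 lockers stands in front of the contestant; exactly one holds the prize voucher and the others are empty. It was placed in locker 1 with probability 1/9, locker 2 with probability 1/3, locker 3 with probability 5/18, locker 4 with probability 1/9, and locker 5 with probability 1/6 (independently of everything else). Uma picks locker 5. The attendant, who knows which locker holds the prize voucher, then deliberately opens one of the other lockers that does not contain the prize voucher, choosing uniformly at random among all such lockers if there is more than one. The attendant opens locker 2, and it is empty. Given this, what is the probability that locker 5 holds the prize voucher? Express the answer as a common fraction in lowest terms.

1/5

Condition on the true location of the prize voucher.
If it is in either of lockers 1 and 4 (prior 1/9 each): the attendant has 3 equally likely choices, so probability 1/3; weight (1/9)·(1/3) = 1/27 each.
If it is in locker 2 (prior 1/3): the attendant opened locker 2, so this case is ruled out; weight (1/3)·0 = 0.
If it is in locker 3 (prior 5/18): the attendant has 3 equally likely choices, so probability 1/3; weight (5/18)·(1/3) = 5/54.
If it is in locker 5 (prior 1/6): the attendant has 4 equally likely choices, so probability 1/4; weight (1/6)·(1/4) = 1/24.
The weights sum to 5/24.
So P(the prize voucher in locker 5 | the attendant opened locker 2) = (1/24) / (5/24) = 1/5.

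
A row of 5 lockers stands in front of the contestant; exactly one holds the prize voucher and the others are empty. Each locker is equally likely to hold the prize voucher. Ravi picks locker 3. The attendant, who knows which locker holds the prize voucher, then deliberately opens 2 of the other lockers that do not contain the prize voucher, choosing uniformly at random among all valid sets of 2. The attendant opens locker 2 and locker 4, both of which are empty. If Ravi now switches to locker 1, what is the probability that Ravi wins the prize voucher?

2/5

Apply Bayes' rule, conditioning on where the prize voucher actually is.
If it is in either of lockers 1 and 5 (prior 1/5 each): the attendant has 3 equally likely choices, so probability 1/3; weight (1/5)·(1/3) = 1/15 each.
If it is in either of lockers 2 and 4 (prior 1/5 each): that locker was opened and seen not to hold the prize — ruled out; weight (1/5)·0 = 0 each.
If it is in locker 3 (prior 1/5): the attendant has 6 equally likely choices, so probability 1/6; weight (1/5)·(1/6) = 1/30.
The weights sum to 1/6.
So P(the prize voucher in locker 1 | the attendant opened locker 2 and locker 4) = (1/15) / (1/6) = 2/5.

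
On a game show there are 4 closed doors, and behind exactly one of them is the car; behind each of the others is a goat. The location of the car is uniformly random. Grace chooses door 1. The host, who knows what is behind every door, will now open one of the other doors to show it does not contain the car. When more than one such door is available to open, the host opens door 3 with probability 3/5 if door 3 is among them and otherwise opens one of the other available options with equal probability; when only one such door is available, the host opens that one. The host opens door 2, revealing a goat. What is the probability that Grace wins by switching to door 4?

Apply Bayes' rule, conditioning on where the car actually is.
If it is behind door 1 (prior 1/4): door 3 is available but not opened; door 2 gets probability (1 − 3/5)/2 = 1/5; weight (1/4)·(1/5) = 1/20.
If it is behind door 2 (prior 1/4): the host opened door 2, so this case is ruled out; weight (1/4)·0 = 0.
If it is behind door 3 (prior 1/4): door 3 holds the prize so is unavailable; the host chooses uniformly among the 2 others, probability 1/2; weight (1/4)·(1/2) = 1/8.
If it is behind door 4 (prior 1/4): door 3 is available but not opened, probability 2/5; weight (1/4)·(2/5) = 1/10.
The weights sum to 11/40.
So P(the car behind door 4 | the host opened door 2) = (1/10) / (11/40) = 4/11.

4/11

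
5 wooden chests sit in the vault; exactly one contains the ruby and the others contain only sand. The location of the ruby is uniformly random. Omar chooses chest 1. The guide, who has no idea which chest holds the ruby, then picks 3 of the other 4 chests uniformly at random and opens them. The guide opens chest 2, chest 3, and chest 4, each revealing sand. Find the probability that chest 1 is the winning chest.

1/2

Because the guide chose which chests to open without knowing where the ruby is, the choice is independent of the prize location. Learning that none of the 3 opened chests holds the ruby simply rules out those 3 locations and leaves the remaining 2 chests still equally likely by symmetry.
So P(the ruby in chest 1) = 1/2.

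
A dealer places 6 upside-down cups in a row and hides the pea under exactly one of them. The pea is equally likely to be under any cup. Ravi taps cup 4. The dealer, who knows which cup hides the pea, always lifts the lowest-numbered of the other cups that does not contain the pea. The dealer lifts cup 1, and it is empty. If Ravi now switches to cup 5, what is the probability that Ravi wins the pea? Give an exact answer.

Apply Bayes' rule, conditioning on where the pea actually is.
If it is under cup 1 (prior 1/6): the dealer opened cup 1, so this case is ruled out; weight (1/6)·0 = 0.
If it is under any of cups 2, 3, 4, 5, and 6 (prior 1/6 each): cup 1 is the lowest-numbered option available, probability 1; weight (1/6)·1 = 1/6 each.
The weights sum to 5/6.
So P(the pea under cup 5 | the dealer opened cup 1) = (1/6) / (5/6) = 1/5.

1/5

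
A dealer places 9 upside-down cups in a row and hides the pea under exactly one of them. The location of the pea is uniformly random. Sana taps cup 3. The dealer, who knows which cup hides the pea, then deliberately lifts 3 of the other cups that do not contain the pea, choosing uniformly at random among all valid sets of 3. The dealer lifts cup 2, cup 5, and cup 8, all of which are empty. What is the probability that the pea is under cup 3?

1/9

Apply Bayes' rule, conditioning on where the pea actually is.
If it is under any of cups 1, 4, 6, 7, and 9 (prior 1/9 each): the dealer has 35 equally likely choices, so probability 1/35; weight (1/9)·(1/35) = 1/315 each.
If it is under any of cups 2, 5, and 8 (prior 1/9 each): that cup was opened and seen not to hold the prize — ruled out; weight (1/9)·0 = 0 each.
If it is under cup 3 (prior 1/9): the dealer has 56 equally likely choices, so probability 1/56; weight (1/9)·(1/56) = 1/504.
The weights sum to 1/56.
So P(the pea under cup 3 | the dealer opened cup 2, cup 5, and cup 8) = (1/504) / (1/56) = 1/9.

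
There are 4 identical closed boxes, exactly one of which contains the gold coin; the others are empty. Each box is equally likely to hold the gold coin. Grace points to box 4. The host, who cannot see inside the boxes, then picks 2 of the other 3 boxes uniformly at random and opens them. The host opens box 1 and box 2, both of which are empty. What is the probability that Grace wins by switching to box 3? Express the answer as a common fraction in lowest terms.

1/2

Consider each possible location of the gold coin in turn.
If it is in either of boxes 1 and 2 (prior 1/4 each): that box was opened and seen not to hold the prize — ruled out; weight (1/4)·0 = 0 each.
If it is in either of boxes 3 and 4 (prior 1/4 each): the host picks exactly this set with probability 1/3 regardless, and none is the prize; weight (1/4)·(1/3) = 1/12 each.
The weights sum to 1/6.
So P(the gold coin in box 3 | the host opened box 1 and box 2) = (1/12) / (1/6) = 1/2.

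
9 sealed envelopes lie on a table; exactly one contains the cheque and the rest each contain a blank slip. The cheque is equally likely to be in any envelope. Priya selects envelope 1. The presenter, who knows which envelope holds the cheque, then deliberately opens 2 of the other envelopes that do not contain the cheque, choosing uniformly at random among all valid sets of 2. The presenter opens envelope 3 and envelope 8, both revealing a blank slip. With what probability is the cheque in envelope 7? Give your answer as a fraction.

4/27

Consider each possible location of the cheque in turn.
If it is in envelope 1 (prior 1/9): the presenter has 28 equally likely choices, so probability 1/28; weight (1/9)·(1/28) = 1/252.
If it is in any of envelopes 2, 4, 5, 6, 7, and 9 (prior 1/9 each): the presenter has 21 equally likely choices, so probability 1/21; weight (1/9)·(1/21) = 1/189 each.
If it is in either of envelopes 3 and 8 (prior 1/9 each): that envelope was opened and seen not to hold the prize — ruled out; weight (1/9)·0 = 0 each.
The weights sum to 1/28.
So P(the cheque in envelope 7 | the presenter opened envelope 3 and envelope 8) = (1/189) / (1/28) = 4/27.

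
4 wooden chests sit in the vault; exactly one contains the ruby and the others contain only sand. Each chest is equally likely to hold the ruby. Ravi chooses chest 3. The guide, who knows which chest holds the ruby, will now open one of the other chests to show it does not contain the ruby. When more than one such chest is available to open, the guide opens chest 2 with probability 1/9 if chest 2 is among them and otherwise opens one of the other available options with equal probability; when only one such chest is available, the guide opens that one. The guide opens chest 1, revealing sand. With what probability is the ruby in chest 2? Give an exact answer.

Consider each possible location of the ruby in turn.
If it is in chest 1 (prior 1/4): the guide opened chest 1, so this case is ruled out; weight (1/4)·0 = 0.
If it is in chest 2 (prior 1/4): chest 2 holds the prize so is unavailable; the guide chooses uniformly among the 2 others, probability 1/2; weight (1/4)·(1/2) = 1/8.
If it is in chest 3 (prior 1/4): chest 2 is available but not opened; chest 1 gets probability (1 − 1/9)/2 = 4/9; weight (1/4)·(4/9) = 1/9.
If it is in chest 4 (prior 1/4): chest 2 is available but not opened, probability 8/9; weight (1/4)·(8/9) = 2/9.
The weights sum to 11/24.
So P(the ruby in chest 2 | the guide opened chest 1) = (1/8) / (11/24) = 3/11.

3/11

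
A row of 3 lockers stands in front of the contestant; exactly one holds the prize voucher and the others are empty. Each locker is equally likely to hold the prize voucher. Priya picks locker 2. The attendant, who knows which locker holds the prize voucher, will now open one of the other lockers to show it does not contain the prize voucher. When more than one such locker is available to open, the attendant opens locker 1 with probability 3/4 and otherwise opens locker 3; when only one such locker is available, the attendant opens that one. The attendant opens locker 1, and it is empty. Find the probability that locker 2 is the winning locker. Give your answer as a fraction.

3/7

Condition on the true location of the prize voucher.
If it is in locker 1 (prior 1/3): the attendant opened locker 1, so this case is ruled out; weight (1/3)·0 = 0.
If it is in locker 2 (prior 1/3): locker 1 is available, opened with probability 3/4; weight (1/3)·(3/4) = 1/4.
If it is in locker 3 (prior 1/3): only locker 1 is available, probability 1; weight (1/3)·1 = 1/3.
The weights sum to 7/12.
So P(the prize voucher in locker 2 | the attendant opened locker 1) = (1/4) / (7/12) = 3/7.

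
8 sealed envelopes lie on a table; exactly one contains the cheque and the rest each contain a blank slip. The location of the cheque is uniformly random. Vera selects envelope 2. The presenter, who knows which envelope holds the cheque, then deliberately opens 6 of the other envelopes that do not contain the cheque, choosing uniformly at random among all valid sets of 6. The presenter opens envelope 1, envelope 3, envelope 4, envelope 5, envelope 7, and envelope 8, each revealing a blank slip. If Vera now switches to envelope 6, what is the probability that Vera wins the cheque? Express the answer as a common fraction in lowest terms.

Apply Bayes' rule, conditioning on where the cheque actually is.
If it is in any of envelopes 1, 3, 4, 5, 7, and 8 (prior 1/8 each): that envelope was opened and seen not to hold the prize — ruled out; weight (1/8)·0 = 0 each.
If it is in envelope 2 (prior 1/8): the presenter has 7 equally likely choices, so probability 1/7; weight (1/8)·(1/7) = 1/56.
If it is in envelope 6 (prior 1/8): the presenter has no choice, probability 1; weight (1/8)·1 = 1/8.
The weights sum to 1/7.
So P(the cheque in envelope 6 | the presenter opened envelope 1, envelope 3, envelope 4, envelope 5, envelope 7, and envelope 8) = (1/8) / (1/7) = 7/8.

7/8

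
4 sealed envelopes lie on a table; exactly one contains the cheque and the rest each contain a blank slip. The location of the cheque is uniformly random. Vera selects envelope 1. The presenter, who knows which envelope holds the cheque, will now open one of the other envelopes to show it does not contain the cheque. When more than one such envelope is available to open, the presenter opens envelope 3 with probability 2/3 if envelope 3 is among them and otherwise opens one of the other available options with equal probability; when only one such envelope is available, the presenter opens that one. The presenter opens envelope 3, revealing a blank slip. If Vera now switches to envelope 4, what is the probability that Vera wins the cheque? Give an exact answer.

Condition on the true location of the cheque.
If it is in any of envelopes 1, 2, and 4 (prior 1/4 each): envelope 3 is available, opened with probability 2/3; weight (1/4)·(2/3) = 1/6 each.
If it is in envelope 3 (prior 1/4): the presenter opened envelope 3, so this case is ruled out; weight (1/4)·0 = 0.
The weights sum to 1/2.
So P(the cheque in envelope 4 | the presenter opened envelope 3) = (1/6) / (1/2) = 1/3.

1/3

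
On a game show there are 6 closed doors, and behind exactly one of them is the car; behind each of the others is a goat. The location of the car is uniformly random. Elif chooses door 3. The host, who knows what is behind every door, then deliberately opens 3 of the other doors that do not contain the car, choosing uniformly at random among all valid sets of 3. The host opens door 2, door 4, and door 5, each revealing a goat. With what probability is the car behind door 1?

Apply Bayes' rule, conditioning on where the car actually is.
If it is behind either of doors 1 and 6 (prior 1/6 each): the host has 4 equally likely choices, so probability 1/4; weight (1/6)·(1/4) = 1/24 each.
If it is behind any of doors 2, 4, and 5 (prior 1/6 each): that door was opened and seen not to hold the prize — ruled out; weight (1/6)·0 = 0 each.
If it is behind door 3 (prior 1/6): the host has 10 equally likely choices, so probability 1/10; weight (1/6)·(1/10) = 1/60.
The weights sum to 1/10.
So P(the car behind door 1 | the host opened door 2, door 4, and door 5) = (1/24) / (1/10) = 5/12.

5/12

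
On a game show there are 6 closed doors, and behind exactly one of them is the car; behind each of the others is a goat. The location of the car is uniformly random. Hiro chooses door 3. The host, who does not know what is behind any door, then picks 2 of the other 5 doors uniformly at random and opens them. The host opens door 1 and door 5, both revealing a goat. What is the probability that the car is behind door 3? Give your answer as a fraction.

1/4

Consider each possible location of the car in turn.
If it is behind either of doors 1 and 5 (prior 1/6 each): that door was opened and seen not to hold the prize — ruled out; weight (1/6)·0 = 0 each.
If it is behind any of doors 2, 3, 4, and 6 (prior 1/6 each): the host picks exactly this set with probability 1/10 regardless, and none is the prize; weight (1/6)·(1/10) = 1/60 each.
The weights sum to 1/15.
So P(the car behind door 3 | the host opened door 1 and door 5) = (1/60) / (1/15) = 1/4.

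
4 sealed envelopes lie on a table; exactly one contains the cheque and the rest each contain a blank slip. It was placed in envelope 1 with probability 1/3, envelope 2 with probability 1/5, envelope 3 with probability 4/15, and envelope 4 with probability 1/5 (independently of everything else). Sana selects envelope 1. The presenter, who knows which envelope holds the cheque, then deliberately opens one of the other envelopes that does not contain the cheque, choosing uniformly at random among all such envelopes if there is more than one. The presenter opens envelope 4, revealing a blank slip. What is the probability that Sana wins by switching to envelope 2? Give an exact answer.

9/31

Apply Bayes' rule, conditioning on where the cheque actually is.
If it is in envelope 1 (prior 1/3): the presenter has 3 equally likely choices, so probability 1/3; weight (1/3)·(1/3) = 1/9.
If it is in envelope 2 (prior 1/5): the presenter has 2 equally likely choices, so probability 1/2; weight (1/5)·(1/2) = 1/10.
If it is in envelope 3 (prior 4/15): the presenter has 2 equally likely choices, so probability 1/2; weight (4/15)·(1/2) = 2/15.
If it is in envelope 4 (prior 1/5): the presenter opened envelope 4, so this case is ruled out; weight (1/5)·0 = 0.
The weights sum to 31/90.
So P(the cheque in envelope 2 | the presenter opened envelope 4) = (1/10) / (31/90) = 9/31.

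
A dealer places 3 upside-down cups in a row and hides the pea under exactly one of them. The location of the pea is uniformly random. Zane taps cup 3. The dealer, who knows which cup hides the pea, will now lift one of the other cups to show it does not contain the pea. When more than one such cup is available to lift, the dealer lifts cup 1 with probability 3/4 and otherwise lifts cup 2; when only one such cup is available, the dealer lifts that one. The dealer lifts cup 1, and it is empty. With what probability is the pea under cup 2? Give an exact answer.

Apply Bayes' rule, conditioning on where the pea actually is.
If it is under cup 1 (prior 1/3): the dealer opened cup 1, so this case is ruled out; weight (1/3)·0 = 0.
If it is under cup 2 (prior 1/3): only cup 1 is available, probability 1; weight (1/3)·1 = 1/3.
If it is under cup 3 (prior 1/3): cup 1 is available, opened with probability 3/4; weight (1/3)·(3/4) = 1/4.
The weights sum to 7/12.
So P(the pea under cup 2 | the dealer opened cup 1) = (1/3) / (7/12) = 4/7.

4/7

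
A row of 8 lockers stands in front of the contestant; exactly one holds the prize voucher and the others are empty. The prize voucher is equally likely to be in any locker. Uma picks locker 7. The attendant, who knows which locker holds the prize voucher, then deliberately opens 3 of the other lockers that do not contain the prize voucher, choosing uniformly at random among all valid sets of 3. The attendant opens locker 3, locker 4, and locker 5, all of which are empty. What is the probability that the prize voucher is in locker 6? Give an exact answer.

7/32

Apply Bayes' rule, conditioning on where the prize voucher actually is.
If it is in any of lockers 1, 2, 6, and 8 (prior 1/8 each): the attendant has 20 equally likely choices, so probability 1/20; weight (1/8)·(1/20) = 1/160 each.
If it is in any of lockers 3, 4, and 5 (prior 1/8 each): that locker was opened and seen not to hold the prize — ruled out; weight (1/8)·0 = 0 each.
If it is in locker 7 (prior 1/8): the attendant has 35 equally likely choices, so probability 1/35; weight (1/8)·(1/35) = 1/280.
The weights sum to 1/35.
So P(the prize voucher in locker 6 | the attendant opened locker 3, locker 4, and locker 5) = (1/160) / (1/35) = 7/32.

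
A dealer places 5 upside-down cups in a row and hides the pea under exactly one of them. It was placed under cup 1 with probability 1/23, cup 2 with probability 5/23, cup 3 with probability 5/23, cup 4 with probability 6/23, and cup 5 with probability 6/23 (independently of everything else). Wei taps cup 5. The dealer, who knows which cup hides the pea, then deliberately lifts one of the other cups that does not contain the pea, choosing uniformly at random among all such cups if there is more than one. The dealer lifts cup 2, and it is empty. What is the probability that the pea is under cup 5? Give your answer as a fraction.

Apply Bayes' rule, conditioning on where the pea actually is.
If it is under cup 1 (prior 1/23): the dealer has 3 equally likely choices, so probability 1/3; weight (1/23)·(1/3) = 1/69.
If it is under cup 2 (prior 5/23): the dealer opened cup 2, so this case is ruled out; weight (5/23)·0 = 0.
If it is under cup 3 (prior 5/23): the dealer has 3 equally likely choices, so probability 1/3; weight (5/23)·(1/3) = 5/69.
If it is under cup 4 (prior 6/23): the dealer has 3 equally likely choices, so probability 1/3; weight (6/23)·(1/3) = 2/23.
If it is under cup 5 (prior 6/23): the dealer has 4 equally likely choices, so probability 1/4; weight (6/23)·(1/4) = 3/46.
The weights sum to 11/46.
So P(the pea under cup 5 | the dealer opened cup 2) = (3/46) / (11/46) = 3/11.

3/11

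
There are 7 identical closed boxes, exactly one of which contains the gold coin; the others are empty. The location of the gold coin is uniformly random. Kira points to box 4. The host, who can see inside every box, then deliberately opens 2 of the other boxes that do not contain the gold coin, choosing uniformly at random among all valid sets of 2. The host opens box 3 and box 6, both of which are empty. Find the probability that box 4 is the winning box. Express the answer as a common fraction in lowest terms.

1/7

Condition on the true location of the gold coin.
If it is in any of boxes 1, 2, 5, and 7 (prior 1/7 each): the host has 10 equally likely choices, so probability 1/10; weight (1/7)·(1/10) = 1/70 each.
If it is in either of boxes 3 and 6 (prior 1/7 each): that box was opened and seen not to hold the prize — ruled out; weight (1/7)·0 = 0 each.
If it is in box 4 (prior 1/7): the host has 15 equally likely choices, so probability 1/15; weight (1/7)·(1/15) = 1/105.
The weights sum to 1/15.
So P(the gold coin in box 4 | the host opened box 3 and box 6) = (1/105) / (1/15) = 1/7.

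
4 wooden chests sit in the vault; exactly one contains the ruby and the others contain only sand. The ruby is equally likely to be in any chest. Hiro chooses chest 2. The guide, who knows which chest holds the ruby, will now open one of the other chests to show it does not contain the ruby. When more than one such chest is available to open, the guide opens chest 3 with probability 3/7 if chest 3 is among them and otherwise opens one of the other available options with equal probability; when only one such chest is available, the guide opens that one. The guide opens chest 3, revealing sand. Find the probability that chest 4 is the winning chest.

1/3

Consider each possible location of the ruby in turn.
If it is in any of chests 1, 2, and 4 (prior 1/4 each): chest 3 is available, opened with probability 3/7; weight (1/4)·(3/7) = 3/28 each.
If it is in chest 3 (prior 1/4): the guide opened chest 3, so this case is ruled out; weight (1/4)·0 = 0.
The weights sum to 9/28.
So P(the ruby in chest 4 | the guide opened chest 3) = (3/28) / (9/28) = 1/3.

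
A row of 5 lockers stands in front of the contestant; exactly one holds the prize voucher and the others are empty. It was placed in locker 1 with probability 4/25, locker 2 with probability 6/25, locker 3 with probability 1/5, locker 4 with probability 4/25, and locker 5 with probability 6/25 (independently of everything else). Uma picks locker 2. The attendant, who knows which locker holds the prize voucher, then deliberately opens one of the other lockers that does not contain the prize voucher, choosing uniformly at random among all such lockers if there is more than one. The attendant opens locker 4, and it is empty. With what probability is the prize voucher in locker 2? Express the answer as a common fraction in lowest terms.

Condition on the true location of the prize voucher.
If it is in locker 1 (prior 4/25): the attendant has 3 equally likely choices, so probability 1/3; weight (4/25)·(1/3) = 4/75.
If it is in locker 2 (prior 6/25): the attendant has 4 equally likely choices, so probability 1/4; weight (6/25)·(1/4) = 3/50.
If it is in locker 3 (prior 1/5): the attendant has 3 equally likely choices, so probability 1/3; weight (1/5)·(1/3) = 1/15.
If it is in locker 4 (prior 4/25): the attendant opened locker 4, so this case is ruled out; weight (4/25)·0 = 0.
If it is in locker 5 (prior 6/25): the attendant has 3 equally likely choices, so probability 1/3; weight (6/25)·(1/3) = 2/25.
The weights sum to 13/50.
So P(the prize voucher in locker 2 | the attendant opened locker 4) = (3/50) / (13/50) = 3/13.

3/13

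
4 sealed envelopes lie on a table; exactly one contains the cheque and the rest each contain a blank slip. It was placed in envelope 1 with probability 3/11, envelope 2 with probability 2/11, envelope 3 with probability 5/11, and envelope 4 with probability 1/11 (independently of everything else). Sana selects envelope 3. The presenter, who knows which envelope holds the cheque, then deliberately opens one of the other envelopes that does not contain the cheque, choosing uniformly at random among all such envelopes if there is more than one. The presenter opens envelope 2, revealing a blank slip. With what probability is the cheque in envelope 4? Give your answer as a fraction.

Condition on the true location of the cheque.
If it is in envelope 1 (prior 3/11): the presenter has 2 equally likely choices, so probability 1/2; weight (3/11)·(1/2) = 3/22.
If it is in envelope 2 (prior 2/11): the presenter opened envelope 2, so this case is ruled out; weight (2/11)·0 = 0.
If it is in envelope 3 (prior 5/11): the presenter has 3 equally likely choices, so probability 1/3; weight (5/11)·(1/3) = 5/33.
If it is in envelope 4 (prior 1/11): the presenter has 2 equally likely choices, so probability 1/2; weight (1/11)·(1/2) = 1/22.
The weights sum to 1/3.
So P(the cheque in envelope 4 | the presenter opened envelope 2) = (1/22) / (1/3) = 3/22.

3/22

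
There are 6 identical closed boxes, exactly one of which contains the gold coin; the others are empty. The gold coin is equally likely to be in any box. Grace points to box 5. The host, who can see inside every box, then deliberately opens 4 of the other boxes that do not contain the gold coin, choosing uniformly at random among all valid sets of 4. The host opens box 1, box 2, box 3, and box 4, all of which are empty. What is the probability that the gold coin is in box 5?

Consider each possible location of the gold coin in turn.
If it is in any of boxes 1, 2, 3, and 4 (prior 1/6 each): that box was opened and seen not to hold the prize — ruled out; weight (1/6)·0 = 0 each.
If it is in box 5 (prior 1/6): the host has 5 equally likely choices, so probability 1/5; weight (1/6)·(1/5) = 1/30.
If it is in box 6 (prior 1/6): the host has no choice, probability 1; weight (1/6)·1 = 1/6.
The weights sum to 1/5.
So P(the gold coin in box 5 | the host opened box 1, box 2, box 3, and box 4) = (1/30) / (1/5) = 1/6.

1/6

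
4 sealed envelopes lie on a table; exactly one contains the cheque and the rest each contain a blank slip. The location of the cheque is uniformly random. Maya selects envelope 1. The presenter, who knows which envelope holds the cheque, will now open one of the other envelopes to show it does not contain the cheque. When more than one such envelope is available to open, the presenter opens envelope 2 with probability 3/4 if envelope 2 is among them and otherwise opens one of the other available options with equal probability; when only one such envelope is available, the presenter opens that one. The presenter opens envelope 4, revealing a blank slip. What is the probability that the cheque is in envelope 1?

Consider each possible location of the cheque in turn.
If it is in envelope 1 (prior 1/4): envelope 2 is available but not opened; envelope 4 gets probability (1 − 3/4)/2 = 1/8; weight (1/4)·(1/8) = 1/32.
If it is in envelope 2 (prior 1/4): envelope 2 holds the prize so is unavailable; the presenter chooses uniformly among the 2 others, probability 1/2; weight (1/4)·(1/2) = 1/8.
If it is in envelope 3 (prior 1/4): envelope 2 is available but not opened, probability 1/4; weight (1/4)·(1/4) = 1/16.
If it is in envelope 4 (prior 1/4): the presenter opened envelope 4, so this case is ruled out; weight (1/4)·0 = 0.
The weights sum to 7/32.
So P(the cheque in envelope 1 | the presenter opened envelope 4) = (1/32) / (7/32) = 1/7.

1/7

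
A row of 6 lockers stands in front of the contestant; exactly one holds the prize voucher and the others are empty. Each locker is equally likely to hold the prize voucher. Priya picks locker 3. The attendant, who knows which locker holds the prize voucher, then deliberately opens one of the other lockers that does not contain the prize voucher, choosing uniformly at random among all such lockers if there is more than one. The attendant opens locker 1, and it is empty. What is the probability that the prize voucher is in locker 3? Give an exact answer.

Condition on the true location of the prize voucher.
If it is in locker 1 (prior 1/6): the attendant opened locker 1, so this case is ruled out; weight (1/6)·0 = 0.
If it is in any of lockers 2, 4, 5, and 6 (prior 1/6 each): the attendant has 4 equally likely choices, so probability 1/4; weight (1/6)·(1/4) = 1/24 each.
If it is in locker 3 (prior 1/6): the attendant has 5 equally likely choices, so probability 1/5; weight (1/6)·(1/5) = 1/30.
The weights sum to 1/5.
So P(the prize voucher in locker 3 | the attendant opened locker 1) = (1/30) / (1/5) = 1/6.

1/6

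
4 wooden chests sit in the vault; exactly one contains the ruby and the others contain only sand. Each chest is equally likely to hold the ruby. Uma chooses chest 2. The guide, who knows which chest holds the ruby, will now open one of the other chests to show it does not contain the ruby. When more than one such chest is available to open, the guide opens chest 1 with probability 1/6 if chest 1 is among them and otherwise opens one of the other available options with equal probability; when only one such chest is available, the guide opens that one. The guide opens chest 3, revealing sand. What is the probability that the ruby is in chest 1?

2/7

Consider each possible location of the ruby in turn.
If it is in chest 1 (prior 1/4): chest 1 holds the prize so is unavailable; the guide chooses uniformly among the 2 others, probability 1/2; weight (1/4)·(1/2) = 1/8.
If it is in chest 2 (prior 1/4): chest 1 is available but not opened; chest 3 gets probability (1 − 1/6)/2 = 5/12; weight (1/4)·(5/12) = 5/48.
If it is in chest 3 (prior 1/4): the guide opened chest 3, so this case is ruled out; weight (1/4)·0 = 0.
If it is in chest 4 (prior 1/4): chest 1 is available but not opened, probability 5/6; weight (1/4)·(5/6) = 5/24.
The weights sum to 7/16.
So P(the ruby in chest 1 | the guide opened chest 3) = (1/8) / (7/16) = 2/7.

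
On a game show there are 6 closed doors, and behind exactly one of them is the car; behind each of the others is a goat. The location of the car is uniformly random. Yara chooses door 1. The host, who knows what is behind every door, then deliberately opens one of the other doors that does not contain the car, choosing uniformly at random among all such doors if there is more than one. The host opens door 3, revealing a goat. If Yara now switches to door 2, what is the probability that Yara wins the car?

Consider each possible location of the car in turn.
If it is behind door 1 (prior 1/6): the host has 5 equally likely choices, so probability 1/5; weight (1/6)·(1/5) = 1/30.
If it is behind any of doors 2, 4, 5, and 6 (prior 1/6 each): the host has 4 equally likely choices, so probability 1/4; weight (1/6)·(1/4) = 1/24 each.
If it is behind door 3 (prior 1/6): the host opened door 3, so this case is ruled out; weight (1/6)·0 = 0.
The weights sum to 1/5.
So P(the car behind door 2 | the host opened door 3) = (1/24) / (1/5) = 5/24.

5/24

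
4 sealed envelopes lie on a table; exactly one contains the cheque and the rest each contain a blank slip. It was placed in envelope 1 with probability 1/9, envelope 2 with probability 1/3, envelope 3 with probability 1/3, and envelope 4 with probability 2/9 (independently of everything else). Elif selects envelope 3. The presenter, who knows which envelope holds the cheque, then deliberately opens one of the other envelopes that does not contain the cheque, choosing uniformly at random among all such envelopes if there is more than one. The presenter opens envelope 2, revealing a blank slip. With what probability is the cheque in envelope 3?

Consider each possible location of the cheque in turn.
If it is in envelope 1 (prior 1/9): the presenter has 2 equally likely choices, so probability 1/2; weight (1/9)·(1/2) = 1/18.
If it is in envelope 2 (prior 1/3): the presenter opened envelope 2, so this case is ruled out; weight (1/3)·0 = 0.
If it is in envelope 3 (prior 1/3): the presenter has 3 equally likely choices, so probability 1/3; weight (1/3)·(1/3) = 1/9.
If it is in envelope 4 (prior 2/9): the presenter has 2 equally likely choices, so probability 1/2; weight (2/9)·(1/2) = 1/9.
The weights sum to 5/18.
So P(the cheque in envelope 3 | the presenter opened envelope 2) = (1/9) / (5/18) = 2/5.

2/5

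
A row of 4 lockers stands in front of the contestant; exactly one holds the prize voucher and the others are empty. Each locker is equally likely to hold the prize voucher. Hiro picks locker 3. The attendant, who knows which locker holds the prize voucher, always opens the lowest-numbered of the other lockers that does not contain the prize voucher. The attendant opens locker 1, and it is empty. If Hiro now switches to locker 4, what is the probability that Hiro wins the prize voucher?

Condition on the true location of the prize voucher.
If it is in locker 1 (prior 1/4): the attendant opened locker 1, so this case is ruled out; weight (1/4)·0 = 0.
If it is in any of lockers 2, 3, and 4 (prior 1/4 each): locker 1 is the lowest-numbered option available, probability 1; weight (1/4)·1 = 1/4 each.
The weights sum to 3/4.
So P(the prize voucher in locker 4 | the attendant opened locker 1) = (1/4) / (3/4) = 1/3.

1/3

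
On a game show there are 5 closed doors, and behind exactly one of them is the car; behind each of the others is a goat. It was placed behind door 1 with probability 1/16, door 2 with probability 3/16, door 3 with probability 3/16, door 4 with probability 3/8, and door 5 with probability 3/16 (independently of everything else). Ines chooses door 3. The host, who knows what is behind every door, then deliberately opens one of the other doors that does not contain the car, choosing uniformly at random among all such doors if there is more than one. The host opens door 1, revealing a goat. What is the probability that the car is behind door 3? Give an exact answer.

3/19

Apply Bayes' rule, conditioning on where the car actually is.
If it is behind door 1 (prior 1/16): the host opened door 1, so this case is ruled out; weight (1/16)·0 = 0.
If it is behind either of doors 2 and 5 (prior 3/16 each): the host has 3 equally likely choices, so probability 1/3; weight (3/16)·(1/3) = 1/16 each.
If it is behind door 3 (prior 3/16): the host has 4 equally likely choices, so probability 1/4; weight (3/16)·(1/4) = 3/64.
If it is behind door 4 (prior 3/8): the host has 3 equally likely choices, so probability 1/3; weight (3/8)·(1/3) = 1/8.
The weights sum to 19/64.
So P(the car behind door 3 | the host opened door 1) = (3/64) / (19/64) = 3/19.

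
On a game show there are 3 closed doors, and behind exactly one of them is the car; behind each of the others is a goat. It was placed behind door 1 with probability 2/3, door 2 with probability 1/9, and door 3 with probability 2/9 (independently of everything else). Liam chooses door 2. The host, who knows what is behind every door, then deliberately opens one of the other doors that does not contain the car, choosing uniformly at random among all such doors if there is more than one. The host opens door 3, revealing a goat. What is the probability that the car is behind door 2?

1/13

Apply Bayes' rule, conditioning on where the car actually is.
If it is behind door 1 (prior 2/3): the host has no choice, probability 1; weight (2/3)·1 = 2/3.
If it is behind door 2 (prior 1/9): the host has 2 equally likely choices, so probability 1/2; weight (1/9)·(1/2) = 1/18.
If it is behind door 3 (prior 2/9): the host opened door 3, so this case is ruled out; weight (2/9)·0 = 0.
The weights sum to 13/18.
So P(the car behind door 2 | the host opened door 3) = (1/18) / (13/18) = 1/13.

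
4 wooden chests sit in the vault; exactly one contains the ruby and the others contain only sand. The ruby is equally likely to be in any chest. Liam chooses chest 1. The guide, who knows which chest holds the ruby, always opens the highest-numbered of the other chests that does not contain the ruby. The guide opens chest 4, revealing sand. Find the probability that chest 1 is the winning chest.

Apply Bayes' rule, conditioning on where the ruby actually is.
If it is in any of chests 1, 2, and 3 (prior 1/4 each): chest 4 is the highest-numbered option available, probability 1; weight (1/4)·1 = 1/4 each.
If it is in chest 4 (prior 1/4): the guide opened chest 4, so this case is ruled out; weight (1/4)·0 = 0.
The weights sum to 3/4.
So P(the ruby in chest 1 | the guide opened chest 4) = (1/4) / (3/4) = 1/3.

1/3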